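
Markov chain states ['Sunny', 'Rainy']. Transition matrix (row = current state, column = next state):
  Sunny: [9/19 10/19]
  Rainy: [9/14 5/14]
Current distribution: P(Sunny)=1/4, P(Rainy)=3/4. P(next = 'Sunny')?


P(next=Sunny) = Σᵢ P(now=i)×P(i→Sunny)
= 1/4×9/19 + 3/4×9/14
= 9/76 + 27/56 = 639/1064

P = 639/1064 ≈ 0.6006


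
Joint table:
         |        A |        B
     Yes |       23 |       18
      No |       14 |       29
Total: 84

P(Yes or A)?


P(Yes∨A) = P(Yes) + P(A) - P(Yes∧A)
= (41 + 37 - 23)/84 = 55/84

P = 55/84 ≈ 65.48%


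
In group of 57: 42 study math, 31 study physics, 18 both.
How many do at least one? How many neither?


|A∪B| = 42+31-18 = 55
Neither = 57-55 = 2

At least one: 55; Neither: 2


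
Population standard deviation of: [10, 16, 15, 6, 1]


Mean = 48/5
  (10-48/5)²=4/25
  (16-48/5)²=1024/25
  (15-48/5)²=729/25
  (6-48/5)²=324/25
  (1-48/5)²=1849/25
Σ(x-μ)² = 786/5
σ² = (786/5)/5 = 786/25

σ = √(786/25) ≈ 5.6071


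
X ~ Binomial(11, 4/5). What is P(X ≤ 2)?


P(X ≤ 2) = Σ P(X=i) for i=0..2
P(X=0) = 1/48828125
P(X=1) = 44/48828125
P(X=2) = 176/9765625
Sum = 37/1953125

P(X ≤ 2) = 37/1953125 ≈ 0.00%


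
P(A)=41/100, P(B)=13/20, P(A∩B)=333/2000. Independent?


P(A)×P(B) = 533/2000
P(A∩B) = 333/2000
Not equal → NOT independent

No, not independent


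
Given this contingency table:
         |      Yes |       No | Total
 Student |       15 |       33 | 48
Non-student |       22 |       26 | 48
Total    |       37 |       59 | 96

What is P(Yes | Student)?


P(Yes | Student) = 15/(15+33) = 15/48 = 5/16

P(Yes|Student) = 5/16 ≈ 31.25%


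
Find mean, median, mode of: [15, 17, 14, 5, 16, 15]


Sorted: [5, 14, 15, 15, 16, 17]
Mean = 82/6 = 41/3
Median = 15
Freq: {15: 2, 17: 1, 14: 1, 5: 1, 16: 1}
Mode: [15]

Mean=41/3, Median=15, Mode=15


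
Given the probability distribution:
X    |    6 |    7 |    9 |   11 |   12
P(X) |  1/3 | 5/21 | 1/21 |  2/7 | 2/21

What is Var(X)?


E[X] = 176/21
E[X²] = 1592/21
Var(X) = E[X²] - (E[X])² = 1592/21 - 30976/441 = 2456/441

Var(X) = 2456/441 ≈ 5.5692


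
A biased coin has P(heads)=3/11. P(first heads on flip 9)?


Geometric: P(X=9) = (1-p)^(k-1)×p = (8/11)^8×3/11 = 50331648/2357947691

P(X=9) = 50331648/2357947691 ≈ 2.13%


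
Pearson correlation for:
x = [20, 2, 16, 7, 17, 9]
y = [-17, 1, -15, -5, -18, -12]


n=6, Σx=71, Σy=-66, Σxy=-1027, Σx²=1079, Σy²=1008
r = (6×(-1027) - 71×(-66))/√((6×1079 - 71²)(6×1008 - (-66)²))
= -1476/√(1433×1692) = -1476/√2424636 ≈ -1476/1557.1243 ≈ -0.9479

r ≈ -0.9479


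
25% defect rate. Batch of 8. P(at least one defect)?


P(all good) = (3/4)^8 = 6561/65536
P(≥1 defect) = 58975/65536

P = 58975/65536 ≈ 89.99%


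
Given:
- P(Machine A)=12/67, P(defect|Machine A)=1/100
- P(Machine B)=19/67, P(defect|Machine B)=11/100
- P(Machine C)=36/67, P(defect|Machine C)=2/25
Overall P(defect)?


P(B) = Σ P(B|Aᵢ)×P(Aᵢ)
  1/100×12/67 = 3/1675
  11/100×19/67 = 209/6700
  2/25×36/67 = 72/1675
Sum = 509/6700

P(defect) = 509/6700 ≈ 7.60%


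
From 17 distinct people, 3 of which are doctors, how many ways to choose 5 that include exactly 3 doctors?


Choose 3 of the 3 doctors and 2 of the other 14 people:
C(3,3)×C(14,2) = 1×91 = 91

91


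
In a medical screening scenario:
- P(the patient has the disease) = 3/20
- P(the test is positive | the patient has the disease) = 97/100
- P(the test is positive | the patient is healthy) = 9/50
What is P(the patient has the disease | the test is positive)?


Using Bayes' theorem:
P(A|B) = P(B|A)·P(A) / P(B)

P(the test is positive) = 97/100 × 3/20 + 9/50 × 17/20
= 291/2000 + 153/1000 = 597/2000

P(the patient has the disease|the test is positive) = (291/2000) / (597/2000) = 97/199

P(the patient has the disease|the test is positive) = 97/199 ≈ 48.74%


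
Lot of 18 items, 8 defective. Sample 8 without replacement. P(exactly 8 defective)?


Hypergeometric: C(8,8)×C(10,0)/C(18,8)
= 1×1/43758 = 1/43758

P(X=8) = 1/43758 ≈ 0.00%


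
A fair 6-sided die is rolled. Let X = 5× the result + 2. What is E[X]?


E[die] = (1+6)/2 = 7/2
E[X] = 5×7/2 + 2 = 39/2

E[X] = 39/2


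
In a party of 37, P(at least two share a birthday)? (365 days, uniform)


P(all different) = Π(365-i)/365 for i=0..36
= 0.151266
P(match) = 1 - 0.151266 = 0.848734

P ≈ 0.8487 ≈ 84.87%


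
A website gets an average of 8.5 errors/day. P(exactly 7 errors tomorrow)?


Poisson(λ=8.5): P(X=7) = e^(-λ)×λ^k/k!
= e^(-8.5) × 8.5^7 / 7!
≈ 0.000203468369 × 3205770.88281 / 5040 ≈ 0.129419

P(X=7) ≈ 0.129419 ≈ 12.94%


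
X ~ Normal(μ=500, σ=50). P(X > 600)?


z = (600-500)/50 = 2.0
P(X > 600) = 1 - P(Z ≤ 2.0) = 1 - 0.9772 = 0.0228

P(X > 600) ≈ 0.0228


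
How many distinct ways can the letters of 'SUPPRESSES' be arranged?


Letters: 10, freq: {'S': 4, 'U': 1, 'P': 2, 'R': 1, 'E': 2}
10!/(4!×1!×2!×1!×2!) = 3628800/96 = 37800

37800


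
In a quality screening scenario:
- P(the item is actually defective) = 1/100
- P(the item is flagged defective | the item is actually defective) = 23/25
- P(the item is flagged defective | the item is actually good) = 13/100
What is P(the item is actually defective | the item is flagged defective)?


Using Bayes' theorem:
P(A|B) = P(B|A)·P(A) / P(B)

P(the item is flagged defective) = 23/25 × 1/100 + 13/100 × 99/100
= 23/2500 + 1287/10000 = 1379/10000

P(the item is actually defective|the item is flagged defective) = (23/2500) / (1379/10000) = 92/1379

P(the item is actually defective|the item is flagged defective) = 92/1379 ≈ 6.67%


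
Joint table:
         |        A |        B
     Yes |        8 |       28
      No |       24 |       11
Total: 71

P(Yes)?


P(Yes) = (8+28)/71 = 36/71

P(Yes) = 36/71 ≈ 50.70%


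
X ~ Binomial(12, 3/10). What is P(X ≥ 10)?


P(X ≥ 10) = Σ P(X=i) for i=10..12
P(X=10) = 95482233/500000000000
P(X=11) = 3720087/250000000000
P(X=12) = 531441/1000000000000
Sum = 41275251/200000000000

P(X ≥ 10) = 41275251/200000000000 ≈ 0.02%


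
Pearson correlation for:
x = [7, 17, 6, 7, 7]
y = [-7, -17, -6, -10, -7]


n=5, Σx=44, Σy=-47, Σxy=-493, Σx²=472, Σy²=523
r = (5×(-493) - 44×(-47))/√((5×472 - 44²)(5×523 - (-47)²))
= -397/√(424×406) = -397/√172144 ≈ -397/414.9024 ≈ -0.9569

r ≈ -0.9569


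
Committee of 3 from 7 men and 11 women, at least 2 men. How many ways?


Count by #men:
  2M,1W: C(7,2)×C(11,1)=231
  3M,0W: C(7,3)×C(11,0)=35
Total = 266

266


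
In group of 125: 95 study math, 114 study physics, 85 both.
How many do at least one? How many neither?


|A∪B| = 95+114-85 = 124
Neither = 125-124 = 1

At least one: 124; Neither: 1


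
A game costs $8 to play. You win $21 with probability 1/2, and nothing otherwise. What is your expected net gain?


E[gain] = (21-8)×1/2 + (-8)×1/2
= 13/2 - 4 = 5/2

Expected net gain = $5/2 ≈ $2.50


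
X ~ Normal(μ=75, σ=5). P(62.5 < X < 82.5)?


z₁=(62.5-75)/5=-2.5, z₂=(82.5-75)/5=1.5
P = Φ(1.5) - Φ(-2.5) = 0.933193 - 0.006210 = 0.926983 ≈ 0.9270

P(62.5 < X < 82.5) ≈ 0.9270


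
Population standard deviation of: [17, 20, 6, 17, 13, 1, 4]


Mean = 78/7
  (17-78/7)²=1681/49
  (20-78/7)²=3844/49
  (6-78/7)²=1296/49
  (17-78/7)²=1681/49
  (13-78/7)²=169/49
  (1-78/7)²=5041/49
  (4-78/7)²=2500/49
Σ(x-μ)² = 2316/7
σ² = (2316/7)/7 = 2316/49

σ = √(2316/49) ≈ 6.8750


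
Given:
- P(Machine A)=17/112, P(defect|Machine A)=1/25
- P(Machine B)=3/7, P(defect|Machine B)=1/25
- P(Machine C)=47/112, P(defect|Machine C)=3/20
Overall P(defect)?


P(B) = Σ P(B|Aᵢ)×P(Aᵢ)
  1/25×17/112 = 17/2800
  1/25×3/7 = 3/175
  3/20×47/112 = 141/2240
Sum = 193/2240

P(defect) = 193/2240 ≈ 8.62%


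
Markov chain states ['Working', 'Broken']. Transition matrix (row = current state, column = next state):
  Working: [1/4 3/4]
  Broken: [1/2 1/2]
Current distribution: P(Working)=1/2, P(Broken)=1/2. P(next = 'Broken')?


P(next=Broken) = Σᵢ P(now=i)×P(i→Broken)
= 1/2×3/4 + 1/2×1/2
= 3/8 + 1/4 = 5/8

P = 5/8 ≈ 0.6250


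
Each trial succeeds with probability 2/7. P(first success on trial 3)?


Geometric: P(X=3) = (1-p)^(k-1)×p = (5/7)^2×2/7 = 50/343

P(X=3) = 50/343 ≈ 14.58%


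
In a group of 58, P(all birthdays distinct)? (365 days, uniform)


P(all different) = Π(365-i)/365 for i=0..57
= (365/365)×(364/365)×...×(308/365)
= 0.008335

P ≈ 0.0083 ≈ 0.83%


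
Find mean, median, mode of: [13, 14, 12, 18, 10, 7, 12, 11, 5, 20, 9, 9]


Sorted: [5, 7, 9, 9, 10, 11, 12, 12, 13, 14, 18, 20]
Mean = 140/12 = 35/3
Median = 23/2
Freq: {13: 1, 14: 1, 12: 2, 18: 1, 10: 1, 7: 1, 11: 1, 5: 1, 20: 1, 9: 2}
Mode: [9, 12]

Mean=35/3, Median=23/2, Mode=[9, 12]


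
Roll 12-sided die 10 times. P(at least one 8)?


P(no 8)^10 = (11/12)^10 = 25937424601/61917364224
P(≥1) = 1 - 25937424601/61917364224 = 35979939623/61917364224

P = 35979939623/61917364224 ≈ 58.11%


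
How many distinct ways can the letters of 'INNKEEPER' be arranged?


Letters: 9, freq: {'I': 1, 'N': 2, 'K': 1, 'E': 3, 'P': 1, 'R': 1}
9!/(1!×2!×1!×3!×1!×1!) = 362880/12 = 30240

30240


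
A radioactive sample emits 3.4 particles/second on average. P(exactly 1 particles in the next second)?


Poisson(λ=3.4): P(X=1) = e^(-λ)×λ^k/k!
= e^(-3.4) × 3.4^1 / 1!
≈ 0.03337326996 × 3.4 / 1 ≈ 0.113469

P(X=1) ≈ 0.113469 ≈ 11.35%


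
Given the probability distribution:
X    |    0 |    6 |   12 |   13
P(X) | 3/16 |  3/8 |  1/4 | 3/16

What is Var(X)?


E[X] = 123/16
E[X²] = 1299/16
Var(X) = E[X²] - (E[X])² = 1299/16 - 15129/256 = 5655/256

Var(X) = 5655/256 ≈ 22.0898


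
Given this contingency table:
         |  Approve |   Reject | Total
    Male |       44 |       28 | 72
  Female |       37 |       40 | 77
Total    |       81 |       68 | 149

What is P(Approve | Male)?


P(Approve | Male) = 44/(44+28) = 44/72 = 11/18

P(Approve|Male) = 11/18 ≈ 61.11%


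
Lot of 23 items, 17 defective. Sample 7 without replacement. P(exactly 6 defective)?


Hypergeometric: C(17,6)×C(6,1)/C(23,7)
= 12376×6/245157 = 1456/4807

P(X=6) = 1456/4807 ≈ 30.29%


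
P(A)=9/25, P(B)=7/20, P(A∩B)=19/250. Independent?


P(A)×P(B) = 63/500
P(A∩B) = 19/250
Not equal → NOT independent

No, not independent


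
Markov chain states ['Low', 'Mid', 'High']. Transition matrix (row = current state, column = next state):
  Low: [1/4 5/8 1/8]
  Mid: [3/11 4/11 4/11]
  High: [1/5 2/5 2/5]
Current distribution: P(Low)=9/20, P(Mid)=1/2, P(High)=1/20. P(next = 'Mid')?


P(next=Mid) = Σᵢ P(now=i)×P(i→Mid)
= 9/20×5/8 + 1/2×4/11 + 1/20×2/5
= 9/32 + 2/11 + 1/50 = 4251/8800

P = 4251/8800 ≈ 0.4831


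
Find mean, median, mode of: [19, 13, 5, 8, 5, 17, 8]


Sorted: [5, 5, 8, 8, 13, 17, 19]
Mean = 75/7
Median = 8
Freq: {19: 1, 13: 1, 5: 2, 8: 2, 17: 1}
Mode: [5, 8]

Mean=75/7, Median=8, Mode=[5, 8]


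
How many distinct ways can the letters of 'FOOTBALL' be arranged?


Letters: 8, freq: {'F': 1, 'O': 2, 'T': 1, 'B': 1, 'A': 1, 'L': 2}
8!/(1!×2!×1!×1!×1!×2!) = 40320/4 = 10080

10080


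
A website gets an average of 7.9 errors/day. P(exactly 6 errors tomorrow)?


Poisson(λ=7.9): P(X=6) = e^(-λ)×λ^k/k!
= e^(-7.9) × 7.9^6 / 6!
≈ 0.0003707435405 × 243087.455521 / 720 ≈ 0.125171

P(X=6) ≈ 0.125171 ≈ 12.52%


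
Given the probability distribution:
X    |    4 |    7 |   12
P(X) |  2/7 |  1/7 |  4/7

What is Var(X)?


E[X] = 9
E[X²] = 657/7
Var(X) = E[X²] - (E[X])² = 657/7 - 81 = 90/7

Var(X) = 90/7 ≈ 12.8571


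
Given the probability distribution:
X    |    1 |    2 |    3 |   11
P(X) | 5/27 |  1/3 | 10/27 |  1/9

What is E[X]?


E[X] = Σ x·P(X=x)
= (1)×(5/27) + (2)×(1/3) + (3)×(10/27) + (11)×(1/9)
= 86/27

E[X] = 86/27


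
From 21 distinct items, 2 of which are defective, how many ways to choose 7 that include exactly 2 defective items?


Choose 2 of the 2 defective items and 5 of the other 19 items:
C(2,2)×C(19,5) = 1×11628 = 11628

11628


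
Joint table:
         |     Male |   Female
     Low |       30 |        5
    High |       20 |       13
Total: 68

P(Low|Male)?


P(Low|Male) = 30/(30+20) = 30/50 = 3/5

P = 3/5 ≈ 60.00%


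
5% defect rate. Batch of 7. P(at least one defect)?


P(all good) = (19/20)^7 = 893871739/1280000000
P(≥1 defect) = 386128261/1280000000

P = 386128261/1280000000 ≈ 30.17%


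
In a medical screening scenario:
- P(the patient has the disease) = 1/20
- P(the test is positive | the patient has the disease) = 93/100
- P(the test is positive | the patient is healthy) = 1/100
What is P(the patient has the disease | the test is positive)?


Using Bayes' theorem:
P(A|B) = P(B|A)·P(A) / P(B)

P(the test is positive) = 93/100 × 1/20 + 1/100 × 19/20
= 93/2000 + 19/2000 = 7/125

P(the patient has the disease|the test is positive) = (93/2000) / (7/125) = 93/112

P(the patient has the disease|the test is positive) = 93/112 ≈ 83.04%


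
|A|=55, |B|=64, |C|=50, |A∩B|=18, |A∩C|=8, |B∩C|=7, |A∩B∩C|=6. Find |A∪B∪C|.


|A∪B∪C| = 55+64+50-18-8-7+6 = 142

|A∪B∪C| = 142


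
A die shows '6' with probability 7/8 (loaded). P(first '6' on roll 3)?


Geometric: P(X=3) = (1-p)^(k-1)×p = (1/8)^2×7/8 = 7/512

P(X=3) = 7/512 ≈ 1.37%


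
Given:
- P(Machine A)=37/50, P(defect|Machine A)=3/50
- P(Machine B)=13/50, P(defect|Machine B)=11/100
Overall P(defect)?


P(B) = Σ P(B|Aᵢ)×P(Aᵢ)
  3/50×37/50 = 111/2500
  11/100×13/50 = 143/5000
Sum = 73/1000

P(defect) = 73/1000 ≈ 7.30%


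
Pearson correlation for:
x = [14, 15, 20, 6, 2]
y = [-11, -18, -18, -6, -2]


n=5, Σx=57, Σy=-55, Σxy=-824, Σx²=861, Σy²=809
r = (5×(-824) - 57×(-55))/√((5×861 - 57²)(5×809 - (-55)²))
= -985/√(1056×1020) = -985/√1077120 ≈ -985/1037.8439 ≈ -0.9491

r ≈ -0.9491


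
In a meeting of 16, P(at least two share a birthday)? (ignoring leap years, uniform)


P(all different) = Π(365-i)/365 for i=0..15
= 0.716396
P(match) = 1 - 0.716396 = 0.283604

P ≈ 0.2836 ≈ 28.36%


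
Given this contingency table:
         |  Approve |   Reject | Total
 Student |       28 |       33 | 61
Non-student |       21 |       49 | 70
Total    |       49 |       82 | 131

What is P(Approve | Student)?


P(Approve | Student) = 28/(28+33) = 28/61

P(Approve|Student) = 28/61 ≈ 45.90%


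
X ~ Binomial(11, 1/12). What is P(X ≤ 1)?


P(X ≤ 1) = Σ P(X=i) for i=0..1
P(X=0) = 285311670611/743008370688
P(X=1) = 285311670611/743008370688
Sum = 285311670611/371504185344

P(X ≤ 1) = 285311670611/371504185344 ≈ 76.80%


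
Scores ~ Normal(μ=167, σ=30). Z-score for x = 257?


z = (x - μ)/σ = (257 - 167)/30 = 3.0

z = 3.0


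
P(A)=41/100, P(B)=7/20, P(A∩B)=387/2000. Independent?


P(A)×P(B) = 287/2000
P(A∩B) = 387/2000
Not equal → NOT independent

No, not independent


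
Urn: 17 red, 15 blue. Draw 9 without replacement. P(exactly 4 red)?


Hypergeometric: C(17,4)×C(15,5)/C(32,9)
= 2380×3003/28048800 = 9163/35960

P(X=4) = 9163/35960 ≈ 25.48%


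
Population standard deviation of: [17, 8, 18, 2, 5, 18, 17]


Mean = 85/7
  (17-85/7)²=1156/49
  (8-85/7)²=841/49
  (18-85/7)²=1681/49
  (2-85/7)²=5041/49
  (5-85/7)²=2500/49
  (18-85/7)²=1681/49
  (17-85/7)²=1156/49
Σ(x-μ)² = 2008/7
σ² = (2008/7)/7 = 2008/49

σ = √(2008/49) ≈ 6.4015


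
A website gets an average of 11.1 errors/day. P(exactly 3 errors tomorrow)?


Poisson(λ=11.1): P(X=3) = e^(-λ)×λ^k/k!
= e^(-11.1) × 11.1^3 / 3!
≈ 1.511232382e-05 × 1367.631 / 6 ≈ 0.003445

P(X=3) ≈ 0.003445 ≈ 0.34%


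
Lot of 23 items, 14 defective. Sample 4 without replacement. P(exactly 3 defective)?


Hypergeometric: C(14,3)×C(9,1)/C(23,4)
= 364×9/8855 = 468/1265

P(X=3) = 468/1265 ≈ 37.00%


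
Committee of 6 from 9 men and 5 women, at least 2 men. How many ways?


Count by #men:
  2M,4W: C(9,2)×C(5,4)=180
  3M,3W: C(9,3)×C(5,3)=840
  4M,2W: C(9,4)×C(5,2)=1260
  5M,1W: C(9,5)×C(5,1)=630
  6M,0W: C(9,6)×C(5,0)=84
Total = 2994

2994


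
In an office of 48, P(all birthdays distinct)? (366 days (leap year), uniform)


P(all different) = Π(366-i)/366 for i=0..47
= (366/366)×(365/366)×...×(319/366)
= 0.039768

P ≈ 0.0398 ≈ 3.98%


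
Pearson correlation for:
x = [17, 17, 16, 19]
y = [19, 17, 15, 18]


n=4, Σx=69, Σy=69, Σxy=1194, Σx²=1195, Σy²=1199
r = (4×1194 - 69×69)/√((4×1195 - 69²)(4×1199 - 69²))
= 15/√(19×35) = 15/√665 ≈ 15/25.7876 ≈ 0.5817

r ≈ 0.5817


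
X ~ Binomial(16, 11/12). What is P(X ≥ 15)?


P(X ≥ 15) = Σ P(X=i) for i=15..16
P(X=15) = 4177248169415651/11555266180939776
P(X=16) = 45949729863572161/184884258895036416
Sum = 4177248169415651/6847565144260608

P(X ≥ 15) = 4177248169415651/6847565144260608 ≈ 61.00%


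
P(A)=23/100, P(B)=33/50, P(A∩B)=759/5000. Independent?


P(A)×P(B) = 759/5000
P(A∩B) = 759/5000
Equal ✓ → Independent

Yes, independent


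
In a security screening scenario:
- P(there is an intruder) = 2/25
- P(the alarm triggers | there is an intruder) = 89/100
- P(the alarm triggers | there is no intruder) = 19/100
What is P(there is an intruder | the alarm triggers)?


Using Bayes' theorem:
P(A|B) = P(B|A)·P(A) / P(B)

P(the alarm triggers) = 89/100 × 2/25 + 19/100 × 23/25
= 89/1250 + 437/2500 = 123/500

P(there is an intruder|the alarm triggers) = (89/1250) / (123/500) = 178/615

P(there is an intruder|the alarm triggers) = 178/615 ≈ 28.94%


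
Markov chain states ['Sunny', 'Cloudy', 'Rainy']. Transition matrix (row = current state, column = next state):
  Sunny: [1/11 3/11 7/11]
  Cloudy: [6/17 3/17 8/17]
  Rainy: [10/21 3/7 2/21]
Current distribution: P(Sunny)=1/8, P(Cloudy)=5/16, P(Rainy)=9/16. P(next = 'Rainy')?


P(next=Rainy) = Σᵢ P(now=i)×P(i→Rainy)
= 1/8×7/11 + 5/16×8/17 + 9/16×2/21
= 7/88 + 5/34 + 3/56 = 1467/5236

P = 1467/5236 ≈ 0.2802


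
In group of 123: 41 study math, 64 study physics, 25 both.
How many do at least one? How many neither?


|A∪B| = 41+64-25 = 80
Neither = 123-80 = 43

At least one: 80; Neither: 43


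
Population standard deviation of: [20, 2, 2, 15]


Mean = 39/4
  (20-39/4)²=1681/16
  (2-39/4)²=961/16
  (2-39/4)²=961/16
  (15-39/4)²=441/16
Σ(x-μ)² = 1011/4
σ² = (1011/4)/4 = 1011/16

σ = √(1011/16) ≈ 7.9491


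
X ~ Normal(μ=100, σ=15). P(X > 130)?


z = (130-100)/15 = 2.0
P(X > 130) = 1 - P(Z ≤ 2.0) = 1 - 0.9772 = 0.0228

P(X > 130) ≈ 0.0228


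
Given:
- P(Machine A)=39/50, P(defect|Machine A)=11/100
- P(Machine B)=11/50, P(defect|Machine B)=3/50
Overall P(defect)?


P(B) = Σ P(B|Aᵢ)×P(Aᵢ)
  11/100×39/50 = 429/5000
  3/50×11/50 = 33/2500
Sum = 99/1000

P(defect) = 99/1000 ≈ 9.90%


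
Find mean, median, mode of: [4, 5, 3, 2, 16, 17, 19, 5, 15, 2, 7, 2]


Sorted: [2, 2, 2, 3, 4, 5, 5, 7, 15, 16, 17, 19]
Mean = 97/12
Median = 5
Freq: {4: 1, 5: 2, 3: 1, 2: 3, 16: 1, 17: 1, 19: 1, 15: 1, 7: 1}
Mode: [2]

Mean=97/12, Median=5, Mode=2


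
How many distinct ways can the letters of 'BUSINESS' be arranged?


Letters: 8, freq: {'B': 1, 'U': 1, 'S': 3, 'I': 1, 'N': 1, 'E': 1}
8!/(1!×1!×3!×1!×1!×1!) = 40320/6 = 6720

6720


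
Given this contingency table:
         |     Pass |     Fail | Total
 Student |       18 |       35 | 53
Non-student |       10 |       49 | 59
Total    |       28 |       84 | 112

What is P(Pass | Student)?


P(Pass | Student) = 18/(18+35) = 18/53

P(Pass|Student) = 18/53 ≈ 33.96%


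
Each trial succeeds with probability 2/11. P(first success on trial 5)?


Geometric: P(X=5) = (1-p)^(k-1)×p = (9/11)^4×2/11 = 13122/161051

P(X=5) = 13122/161051 ≈ 8.15%


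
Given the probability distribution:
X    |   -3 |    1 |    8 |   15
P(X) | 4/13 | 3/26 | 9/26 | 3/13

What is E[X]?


E[X] = Σ x·P(X=x)
= (-3)×(4/13) + (1)×(3/26) + (8)×(9/26) + (15)×(3/13)
= 141/26

E[X] = 141/26


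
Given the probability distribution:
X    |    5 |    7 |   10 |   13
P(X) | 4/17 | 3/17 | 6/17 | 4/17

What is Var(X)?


E[X] = 9
E[X²] = 1523/17
Var(X) = E[X²] - (E[X])² = 1523/17 - 81 = 146/17

Var(X) = 146/17 ≈ 8.5882


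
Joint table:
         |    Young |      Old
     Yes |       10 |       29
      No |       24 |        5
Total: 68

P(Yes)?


P(Yes) = (10+29)/68 = 39/68

P(Yes) = 39/68 ≈ 57.35%


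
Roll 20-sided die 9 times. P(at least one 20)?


P(no 20)^9 = (19/20)^9 = 322687697779/512000000000
P(≥1) = 1 - 322687697779/512000000000 = 189312302221/512000000000

P = 189312302221/512000000000 ≈ 36.98%


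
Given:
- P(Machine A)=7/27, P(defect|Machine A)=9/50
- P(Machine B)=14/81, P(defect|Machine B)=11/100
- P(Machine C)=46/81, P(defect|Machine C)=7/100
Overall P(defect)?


P(B) = Σ P(B|Aᵢ)×P(Aᵢ)
  9/50×7/27 = 7/150
  11/100×14/81 = 77/4050
  7/100×46/81 = 161/4050
Sum = 427/4050

P(defect) = 427/4050 ≈ 10.54%


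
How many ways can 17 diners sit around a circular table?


Circular arrangements of 17 distinct objects: fix one position to break rotational symmetry.
(n-1)! = 16! = 20922789888000

20922789888000


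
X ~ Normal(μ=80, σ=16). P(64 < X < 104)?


z₁=(64-80)/16=-1.0, z₂=(104-80)/16=1.5
P = Φ(1.5) - Φ(-1.0) = 0.933193 - 0.158655 = 0.774538 ≈ 0.7745

P(64 < X < 104) ≈ 0.7745


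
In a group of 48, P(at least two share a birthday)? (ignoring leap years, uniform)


P(all different) = Π(365-i)/365 for i=0..47
= 0.039402
P(match) = 1 - 0.039402 = 0.960598

P ≈ 0.9606 ≈ 96.06%


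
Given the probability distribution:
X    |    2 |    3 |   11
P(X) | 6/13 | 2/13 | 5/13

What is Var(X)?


E[X] = 73/13
E[X²] = 647/13
Var(X) = E[X²] - (E[X])² = 647/13 - 5329/169 = 3082/169

Var(X) = 3082/169 ≈ 18.2367


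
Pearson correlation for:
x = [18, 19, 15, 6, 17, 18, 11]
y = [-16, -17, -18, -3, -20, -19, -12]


n=7, Σx=104, Σy=-105, Σxy=-1713, Σx²=1680, Σy²=1783
r = (7×(-1713) - 104×(-105))/√((7×1680 - 104²)(7×1783 - (-105)²))
= -1071/√(944×1456) = -1071/√1374464 ≈ -1071/1172.3754 ≈ -0.9135

r ≈ -0.9135


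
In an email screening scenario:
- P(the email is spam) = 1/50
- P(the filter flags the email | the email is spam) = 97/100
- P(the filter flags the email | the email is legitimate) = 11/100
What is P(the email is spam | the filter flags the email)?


Using Bayes' theorem:
P(A|B) = P(B|A)·P(A) / P(B)

P(the filter flags the email) = 97/100 × 1/50 + 11/100 × 49/50
= 97/5000 + 539/5000 = 159/1250

P(the email is spam|the filter flags the email) = (97/5000) / (159/1250) = 97/636

P(the email is spam|the filter flags the email) = 97/636 ≈ 15.25%


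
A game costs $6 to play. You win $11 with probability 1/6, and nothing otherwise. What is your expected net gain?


E[gain] = (11-6)×1/6 + (-6)×5/6
= 5/6 - 5 = -25/6

Expected net gain = $-25/6 ≈ $-4.17


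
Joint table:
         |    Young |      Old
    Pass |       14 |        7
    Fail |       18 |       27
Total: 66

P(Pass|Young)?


P(Pass|Young) = 14/(14+18) = 14/32 = 7/16

P = 7/16 ≈ 43.75%


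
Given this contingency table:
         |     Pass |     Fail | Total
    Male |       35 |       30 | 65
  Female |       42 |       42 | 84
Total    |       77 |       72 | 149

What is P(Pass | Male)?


P(Pass | Male) = 35/(35+30) = 35/65 = 7/13

P(Pass|Male) = 7/13 ≈ 53.85%


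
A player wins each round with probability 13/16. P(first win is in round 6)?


Geometric: P(X=6) = (1-p)^(k-1)×p = (3/16)^5×13/16 = 3159/16777216

P(X=6) = 3159/16777216 ≈ 0.02%


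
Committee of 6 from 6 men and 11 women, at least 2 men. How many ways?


Count by #men:
  2M,4W: C(6,2)×C(11,4)=4950
  3M,3W: C(6,3)×C(11,3)=3300
  4M,2W: C(6,4)×C(11,2)=825
  5M,1W: C(6,5)×C(11,1)=66
  6M,0W: C(6,6)×C(11,0)=1
Total = 9142

9142


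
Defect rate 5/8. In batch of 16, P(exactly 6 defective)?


Binomial: P(X=6) = C(16,6)×p^6×(1-p)^10
= 8008 × 15625/262144 × 59049/1073741824 = 923563265625/35184372088832

P(X=6) = 923563265625/35184372088832 ≈ 2.62%


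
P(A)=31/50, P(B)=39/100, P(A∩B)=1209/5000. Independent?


P(A)×P(B) = 1209/5000
P(A∩B) = 1209/5000
Equal ✓ → Independent

Yes, independent


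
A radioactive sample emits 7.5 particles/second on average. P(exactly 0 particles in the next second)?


Poisson(λ=7.5): P(X=0) = e^(-λ)×λ^k/k!
= e^(-7.5) × 7.5^0 / 0!
≈ 0.0005530843701 × 1 / 1 ≈ 0.000553

P(X=0) ≈ 0.000553 ≈ 0.06%


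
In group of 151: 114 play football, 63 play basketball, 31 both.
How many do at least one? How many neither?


|A∪B| = 114+63-31 = 146
Neither = 151-146 = 5

At least one: 146; Neither: 5


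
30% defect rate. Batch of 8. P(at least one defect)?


P(all good) = (7/10)^8 = 5764801/100000000
P(≥1 defect) = 94235199/100000000

P = 94235199/100000000 ≈ 94.24%


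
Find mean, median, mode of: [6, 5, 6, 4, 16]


Sorted: [4, 5, 6, 6, 16]
Mean = 37/5
Median = 6
Freq: {6: 2, 5: 1, 4: 1, 16: 1}
Mode: [6]

Mean=37/5, Median=6, Mode=6


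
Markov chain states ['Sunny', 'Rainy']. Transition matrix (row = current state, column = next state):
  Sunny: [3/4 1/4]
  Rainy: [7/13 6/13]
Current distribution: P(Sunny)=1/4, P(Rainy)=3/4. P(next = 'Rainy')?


P(next=Rainy) = Σᵢ P(now=i)×P(i→Rainy)
= 1/4×1/4 + 3/4×6/13
= 1/16 + 9/26 = 85/208

P = 85/208 ≈ 0.4087


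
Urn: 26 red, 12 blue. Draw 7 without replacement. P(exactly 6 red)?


Hypergeometric: C(26,6)×C(12,1)/C(38,7)
= 230230×12/12620256 = 10465/47804

P(X=6) = 10465/47804 ≈ 21.89%


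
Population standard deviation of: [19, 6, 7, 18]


Mean = 50/4 = 25/2
  (19-25/2)²=169/4
  (6-25/2)²=169/4
  (7-25/2)²=121/4
  (18-25/2)²=121/4
Σ(x-μ)² = 145
σ² = 145/4

σ = √(145/4) ≈ 6.0208


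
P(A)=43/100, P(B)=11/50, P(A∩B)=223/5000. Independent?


P(A)×P(B) = 473/5000
P(A∩B) = 223/5000
Not equal → NOT independent

No, not independent


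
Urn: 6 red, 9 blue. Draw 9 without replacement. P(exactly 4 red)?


Hypergeometric: C(6,4)×C(9,5)/C(15,9)
= 15×126/5005 = 54/143

P(X=4) = 54/143 ≈ 37.76%


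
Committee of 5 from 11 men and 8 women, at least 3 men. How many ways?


Count by #men:
  3M,2W: C(11,3)×C(8,2)=4620
  4M,1W: C(11,4)×C(8,1)=2640
  5M,0W: C(11,5)×C(8,0)=462
Total = 7722

7722


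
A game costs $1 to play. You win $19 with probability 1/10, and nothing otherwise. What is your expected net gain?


E[gain] = (19-1)×1/10 + (-1)×9/10
= 9/5 - 9/10 = 9/10

Expected net gain = $9/10 ≈ $0.90


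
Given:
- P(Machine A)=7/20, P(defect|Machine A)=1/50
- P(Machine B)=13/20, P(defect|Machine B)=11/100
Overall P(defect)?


P(B) = Σ P(B|Aᵢ)×P(Aᵢ)
  1/50×7/20 = 7/1000
  11/100×13/20 = 143/2000
Sum = 157/2000

P(defect) = 157/2000 ≈ 7.85%


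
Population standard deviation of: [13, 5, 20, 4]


Mean = 42/4 = 21/2
  (13-21/2)²=25/4
  (5-21/2)²=121/4
  (20-21/2)²=361/4
  (4-21/2)²=169/4
Σ(x-μ)² = 169
σ² = 169/4

σ = √(169/4) ≈ 6.5000


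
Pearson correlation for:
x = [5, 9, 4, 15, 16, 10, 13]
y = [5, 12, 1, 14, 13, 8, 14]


n=7, Σx=72, Σy=67, Σxy=817, Σx²=872, Σy²=795
r = (7×817 - 72×67)/√((7×872 - 72²)(7×795 - 67²))
= 895/√(920×1076) = 895/√989920 ≈ 895/994.9472 ≈ 0.8995

r ≈ 0.8995


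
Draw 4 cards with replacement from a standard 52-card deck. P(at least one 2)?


P(not a 2) = 48/52 = 12/13
P(none in 4 draws) = (12/13)^4 = 20736/28561
P(≥1 2) = 1 - 20736/28561 = 7825/28561

P = 7825/28561 ≈ 27.40%


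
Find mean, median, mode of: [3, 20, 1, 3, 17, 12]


Sorted: [1, 3, 3, 12, 17, 20]
Mean = 56/6 = 28/3
Median = 15/2
Freq: {3: 2, 20: 1, 1: 1, 17: 1, 12: 1}
Mode: [3]

Mean=28/3, Median=15/2, Mode=3


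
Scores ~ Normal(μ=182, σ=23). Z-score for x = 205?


z = (x - μ)/σ = (205 - 182)/23 = 1.0

z = 1.0


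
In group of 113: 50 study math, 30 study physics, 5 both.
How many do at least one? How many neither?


|A∪B| = 50+30-5 = 75
Neither = 113-75 = 38

At least one: 75; Neither: 38


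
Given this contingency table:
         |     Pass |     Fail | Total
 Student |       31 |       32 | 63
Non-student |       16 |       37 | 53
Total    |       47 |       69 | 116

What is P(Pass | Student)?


P(Pass | Student) = 31/(31+32) = 31/63

P(Pass|Student) = 31/63 ≈ 49.21%


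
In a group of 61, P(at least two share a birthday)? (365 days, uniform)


P(all different) = Π(365-i)/365 for i=0..60
= 0.004911
P(match) = 1 - 0.004911 = 0.995089

P ≈ 0.9951 ≈ 99.51%


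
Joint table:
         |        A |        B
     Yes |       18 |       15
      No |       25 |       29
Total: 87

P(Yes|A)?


P(Yes|A) = 18/(18+25) = 18/43

P = 18/43 ≈ 41.86%


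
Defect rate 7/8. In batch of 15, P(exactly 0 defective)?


Binomial: P(X=0) = C(15,0)×p^0×(1-p)^15
= 1 × 1 × 1/35184372088832 = 1/35184372088832

P(X=0) = 1/35184372088832 ≈ 0.00%


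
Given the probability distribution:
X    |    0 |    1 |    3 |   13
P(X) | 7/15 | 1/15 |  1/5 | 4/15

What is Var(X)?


E[X] = 62/15
E[X²] = 704/15
Var(X) = E[X²] - (E[X])² = 704/15 - 3844/225 = 6716/225

Var(X) = 6716/225 ≈ 29.8489


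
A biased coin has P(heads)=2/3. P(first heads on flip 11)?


Geometric: P(X=11) = (1-p)^(k-1)×p = (1/3)^10×2/3 = 2/177147

P(X=11) = 2/177147 ≈ 0.00%


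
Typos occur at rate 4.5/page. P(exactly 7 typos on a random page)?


Poisson(λ=4.5): P(X=7) = e^(-λ)×λ^k/k!
= e^(-4.5) × 4.5^7 / 7!
≈ 0.01110899654 × 37366.9453125 / 5040 ≈ 0.082363

P(X=7) ≈ 0.082363 ≈ 8.24%


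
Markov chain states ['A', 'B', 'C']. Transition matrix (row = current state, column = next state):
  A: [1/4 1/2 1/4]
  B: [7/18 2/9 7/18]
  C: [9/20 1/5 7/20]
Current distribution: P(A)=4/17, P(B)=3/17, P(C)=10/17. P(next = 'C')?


P(next=C) = Σᵢ P(now=i)×P(i→C)
= 4/17×1/4 + 3/17×7/18 + 10/17×7/20
= 1/17 + 7/102 + 7/34 = 1/3

P = 1/3 ≈ 0.3333


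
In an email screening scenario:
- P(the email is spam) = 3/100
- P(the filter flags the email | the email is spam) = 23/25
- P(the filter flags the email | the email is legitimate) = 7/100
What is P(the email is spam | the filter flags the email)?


Using Bayes' theorem:
P(A|B) = P(B|A)·P(A) / P(B)

P(the filter flags the email) = 23/25 × 3/100 + 7/100 × 97/100
= 69/2500 + 679/10000 = 191/2000

P(the email is spam|the filter flags the email) = (69/2500) / (191/2000) = 276/955

P(the email is spam|the filter flags the email) = 276/955 ≈ 28.90%


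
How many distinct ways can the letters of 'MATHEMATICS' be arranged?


Letters: 11, freq: {'M': 2, 'A': 2, 'T': 2, 'H': 1, 'E': 1, 'I': 1, 'C': 1, 'S': 1}
11!/(2!×2!×2!×1!×1!×1!×1!×1!) = 39916800/8 = 4989600

4989600


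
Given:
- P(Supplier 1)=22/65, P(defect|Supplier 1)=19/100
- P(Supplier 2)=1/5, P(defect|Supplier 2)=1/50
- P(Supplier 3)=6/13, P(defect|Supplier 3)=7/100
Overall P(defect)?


P(B) = Σ P(B|Aᵢ)×P(Aᵢ)
  19/100×22/65 = 209/3250
  1/50×1/5 = 1/250
  7/100×6/13 = 21/650
Sum = 327/3250

P(defect) = 327/3250 ≈ 10.06%


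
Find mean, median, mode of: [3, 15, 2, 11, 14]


Sorted: [2, 3, 11, 14, 15]
Mean = 45/5 = 9
Median = 11
Freq: {3: 1, 15: 1, 2: 1, 11: 1, 14: 1}
Mode: No mode

Mean=9, Median=11, Mode=No mode


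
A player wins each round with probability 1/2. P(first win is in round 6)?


Geometric: P(X=6) = (1-p)^(k-1)×p = (1/2)^5×1/2 = 1/64

P(X=6) = 1/64 ≈ 1.56%


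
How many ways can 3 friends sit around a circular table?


Circular arrangements of 3 distinct objects: fix one position to break rotational symmetry.
(n-1)! = 2! = 2

2


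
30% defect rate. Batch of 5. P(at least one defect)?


P(all good) = (7/10)^5 = 16807/100000
P(≥1 defect) = 83193/100000

P = 83193/100000 ≈ 83.19%


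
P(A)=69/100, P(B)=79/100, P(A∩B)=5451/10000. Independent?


P(A)×P(B) = 5451/10000
P(A∩B) = 5451/10000
Equal ✓ → Independent

Yes, independent


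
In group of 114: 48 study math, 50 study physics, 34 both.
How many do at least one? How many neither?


|A∪B| = 48+50-34 = 64
Neither = 114-64 = 50

At least one: 64; Neither: 50


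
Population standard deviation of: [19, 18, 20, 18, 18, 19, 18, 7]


Mean = 137/8
  (19-137/8)²=225/64
  (18-137/8)²=49/64
  (20-137/8)²=529/64
  (18-137/8)²=49/64
  (18-137/8)²=49/64
  (19-137/8)²=225/64
  (18-137/8)²=49/64
  (7-137/8)²=6561/64
Σ(x-μ)² = 967/8
σ² = (967/8)/8 = 967/64

σ = √(967/64) ≈ 3.8871


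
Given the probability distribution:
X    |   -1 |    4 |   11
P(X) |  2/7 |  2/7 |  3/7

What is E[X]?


E[X] = Σ x·P(X=x)
= (-1)×(2/7) + (4)×(2/7) + (11)×(3/7)
= 39/7

E[X] = 39/7


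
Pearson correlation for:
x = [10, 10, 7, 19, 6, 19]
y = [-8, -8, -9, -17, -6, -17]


n=6, Σx=71, Σy=-65, Σxy=-905, Σx²=1007, Σy²=823
r = (6×(-905) - 71×(-65))/√((6×1007 - 71²)(6×823 - (-65)²))
= -815/√(1001×713) = -815/√713713 ≈ -815/844.8154 ≈ -0.9647

r ≈ -0.9647


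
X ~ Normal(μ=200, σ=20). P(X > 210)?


z = (210-200)/20 = 0.5
P(X > 210) = 1 - P(Z ≤ 0.5) = 1 - 0.6915 = 0.3085

P(X > 210) ≈ 0.3085


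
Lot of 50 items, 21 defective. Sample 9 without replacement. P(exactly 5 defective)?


Hypergeometric: C(21,5)×C(29,4)/C(50,9)
= 20349×23751/2505433700 = 9863451/51131300

P(X=5) = 9863451/51131300 ≈ 19.29%


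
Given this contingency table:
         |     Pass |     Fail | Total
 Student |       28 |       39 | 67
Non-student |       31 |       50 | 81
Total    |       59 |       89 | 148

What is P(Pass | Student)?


P(Pass | Student) = 28/(28+39) = 28/67

P(Pass|Student) = 28/67 ≈ 41.79%


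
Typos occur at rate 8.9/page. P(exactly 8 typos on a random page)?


Poisson(λ=8.9): P(X=8) = e^(-λ)×λ^k/k!
= e^(-8.9) × 8.9^8 / 8!
≈ 0.0001363889265 × 39365888.057 / 40320 ≈ 0.133161

P(X=8) ≈ 0.133161 ≈ 13.32%


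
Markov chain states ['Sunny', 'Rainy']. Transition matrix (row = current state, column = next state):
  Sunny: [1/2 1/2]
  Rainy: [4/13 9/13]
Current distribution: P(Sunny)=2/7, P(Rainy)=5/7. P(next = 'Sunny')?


P(next=Sunny) = Σᵢ P(now=i)×P(i→Sunny)
= 2/7×1/2 + 5/7×4/13
= 1/7 + 20/91 = 33/91

P = 33/91 ≈ 0.3626


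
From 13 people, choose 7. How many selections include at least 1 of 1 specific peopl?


Complement: C(13,7) - C(12,7) = 1716 - 792 = 924

924


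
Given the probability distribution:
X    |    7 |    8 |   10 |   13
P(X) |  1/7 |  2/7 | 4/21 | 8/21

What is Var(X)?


E[X] = 71/7
E[X²] = 761/7
Var(X) = E[X²] - (E[X])² = 761/7 - 5041/49 = 286/49

Var(X) = 286/49 ≈ 5.8367


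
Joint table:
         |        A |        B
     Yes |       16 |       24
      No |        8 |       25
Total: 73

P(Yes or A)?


P(Yes∨A) = P(Yes) + P(A) - P(Yes∧A)
= (40 + 24 - 16)/73 = 48/73

P = 48/73 ≈ 65.75%


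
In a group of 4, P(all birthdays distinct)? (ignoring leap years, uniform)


P(all different) = Π(365-i)/365 for i=0..3
= (365/365)×(364/365)×...×(362/365)
= 0.983644

P ≈ 0.9836 ≈ 98.36%


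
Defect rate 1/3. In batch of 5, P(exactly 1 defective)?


Binomial: P(X=1) = C(5,1)×p^1×(1-p)^4
= 5 × 1/3 × 16/81 = 80/243

P(X=1) = 80/243 ≈ 32.92%


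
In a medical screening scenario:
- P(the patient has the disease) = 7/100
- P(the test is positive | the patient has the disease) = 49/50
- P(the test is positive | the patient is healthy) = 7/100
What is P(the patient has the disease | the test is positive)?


Using Bayes' theorem:
P(A|B) = P(B|A)·P(A) / P(B)

P(the test is positive) = 49/50 × 7/100 + 7/100 × 93/100
= 343/5000 + 651/10000 = 1337/10000

P(the patient has the disease|the test is positive) = (343/5000) / (1337/10000) = 98/191

P(the patient has the disease|the test is positive) = 98/191 ≈ 51.31%


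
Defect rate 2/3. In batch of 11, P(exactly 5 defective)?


Binomial: P(X=5) = C(11,5)×p^5×(1-p)^6
= 462 × 32/243 × 1/729 = 4928/59049

P(X=5) = 4928/59049 ≈ 8.35%


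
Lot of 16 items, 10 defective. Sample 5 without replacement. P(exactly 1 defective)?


Hypergeometric: C(10,1)×C(6,4)/C(16,5)
= 10×15/4368 = 25/728

P(X=1) = 25/728 ≈ 3.43%


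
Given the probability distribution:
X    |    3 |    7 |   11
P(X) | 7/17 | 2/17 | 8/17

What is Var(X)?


E[X] = 123/17
E[X²] = 1129/17
Var(X) = E[X²] - (E[X])² = 1129/17 - 15129/289 = 4064/289

Var(X) = 4064/289 ≈ 14.0623


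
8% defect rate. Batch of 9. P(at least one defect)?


P(all good) = (23/25)^9 = 1801152661463/3814697265625
P(≥1 defect) = 2013544604162/3814697265625

P = 2013544604162/3814697265625 ≈ 52.78%


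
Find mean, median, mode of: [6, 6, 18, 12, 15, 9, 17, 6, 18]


Sorted: [6, 6, 6, 9, 12, 15, 17, 18, 18]
Mean = 107/9
Median = 12
Freq: {6: 3, 18: 2, 12: 1, 15: 1, 9: 1, 17: 1}
Mode: [6]

Mean=107/9, Median=12, Mode=6


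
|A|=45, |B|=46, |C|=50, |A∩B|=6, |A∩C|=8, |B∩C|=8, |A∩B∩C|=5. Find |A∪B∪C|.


|A∪B∪C| = 45+46+50-6-8-8+5 = 124

|A∪B∪C| = 124


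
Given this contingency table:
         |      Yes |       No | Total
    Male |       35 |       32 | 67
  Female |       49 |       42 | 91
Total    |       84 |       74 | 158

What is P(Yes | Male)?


P(Yes | Male) = 35/(35+32) = 35/67

P(Yes|Male) = 35/67 ≈ 52.24%


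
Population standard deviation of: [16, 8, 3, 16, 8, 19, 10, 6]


Mean = 86/8 = 43/4
  (16-43/4)²=441/16
  (8-43/4)²=121/16
  (3-43/4)²=961/16
  (16-43/4)²=441/16
  (8-43/4)²=121/16
  (19-43/4)²=1089/16
  (10-43/4)²=9/16
  (6-43/4)²=361/16
Σ(x-μ)² = 443/2
σ² = (443/2)/8 = 443/16

σ = √(443/16) ≈ 5.2619


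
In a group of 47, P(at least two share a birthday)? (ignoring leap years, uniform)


P(all different) = Π(365-i)/365 for i=0..46
= 0.045226
P(match) = 1 - 0.045226 = 0.954774

P ≈ 0.9548 ≈ 95.48%


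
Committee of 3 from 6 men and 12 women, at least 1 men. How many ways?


Count by #men:
  1M,2W: C(6,1)×C(12,2)=396
  2M,1W: C(6,2)×C(12,1)=180
  3M,0W: C(6,3)×C(12,0)=20
Total = 596

596


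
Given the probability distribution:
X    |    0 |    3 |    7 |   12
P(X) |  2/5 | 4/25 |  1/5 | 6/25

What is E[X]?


E[X] = Σ x·P(X=x)
= (0)×(2/5) + (3)×(4/25) + (7)×(1/5) + (12)×(6/25)
= 119/25

E[X] = 119/25


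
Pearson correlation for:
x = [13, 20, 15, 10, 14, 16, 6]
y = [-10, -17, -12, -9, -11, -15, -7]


n=7, Σx=94, Σy=-81, Σxy=-1176, Σx²=1382, Σy²=1009
r = (7×(-1176) - 94×(-81))/√((7×1382 - 94²)(7×1009 - (-81)²))
= -618/√(838×502) = -618/√420676 ≈ -618/648.5954 ≈ -0.9528

r ≈ -0.9528


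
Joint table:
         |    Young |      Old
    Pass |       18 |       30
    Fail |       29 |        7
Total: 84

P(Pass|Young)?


P(Pass|Young) = 18/(18+29) = 18/47

P = 18/47 ≈ 38.30%


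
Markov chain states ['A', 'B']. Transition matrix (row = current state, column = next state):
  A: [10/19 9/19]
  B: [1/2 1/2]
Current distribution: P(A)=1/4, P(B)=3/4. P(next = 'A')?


P(next=A) = Σᵢ P(now=i)×P(i→A)
= 1/4×10/19 + 3/4×1/2
= 5/38 + 3/8 = 77/152

P = 77/152 ≈ 0.5066


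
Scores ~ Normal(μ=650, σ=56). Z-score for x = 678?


z = (x - μ)/σ = (678 - 650)/56 = 0.5

z = 0.5


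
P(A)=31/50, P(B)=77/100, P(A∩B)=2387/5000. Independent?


P(A)×P(B) = 2387/5000
P(A∩B) = 2387/5000
Equal ✓ → Independent

Yes, independent


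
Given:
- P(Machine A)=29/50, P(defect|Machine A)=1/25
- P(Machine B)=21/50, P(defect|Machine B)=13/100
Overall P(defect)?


P(B) = Σ P(B|Aᵢ)×P(Aᵢ)
  1/25×29/50 = 29/1250
  13/100×21/50 = 273/5000
Sum = 389/5000

P(defect) = 389/5000 ≈ 7.78%
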